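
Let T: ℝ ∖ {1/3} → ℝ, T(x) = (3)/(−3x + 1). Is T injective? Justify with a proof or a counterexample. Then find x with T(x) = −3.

Suppose T(x_1) = T(x_2). Cross-multiplying: (3)(−3x_2 + 1) = (3)(−3x_1 + 1).
Expanding both sides and cancelling the symmetric terms leaves 9·(x_1 − x_2) = 0. Since 9 ≠ 0, x_1 = x_2. Thus T is injective.
Solving T(x) = −3: cross-multiplying gives 3 = −3(−3x + 1), which rearranges to −9x = −6, so x = 2/3.

2/3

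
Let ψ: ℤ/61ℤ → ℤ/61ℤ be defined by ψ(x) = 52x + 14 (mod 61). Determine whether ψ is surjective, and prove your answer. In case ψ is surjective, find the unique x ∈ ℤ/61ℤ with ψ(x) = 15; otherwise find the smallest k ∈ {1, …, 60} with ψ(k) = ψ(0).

By definition, ψ is surjective if every y in the codomain equals ψ(x) for some x in the domain.
Since gcd(52, 61) = 1, 52 is invertible modulo 61. Euclid's algorithm: 61 = 1·52 + 9, 52 = 5·9 + 7, 9 = 1·7 + 2, 7 = 3·2 + 1; back-substituting gives 1 = 27·52 − 23·61, so 52⁻¹ ≡ 27 (mod 61).
For any y ∈ ℤ/61ℤ, x = 27(y − 14) mod 61 satisfies ψ(x) = 52·27(y − 14) + 14 ≡ y (since 52·27 ≡ 1 mod 61). So every y has a preimage.
Therefore ψ is surjective.
Since ψ is surjective, we compute ψ⁻¹(15): solve 52x + 14 ≡ 15 (mod 61), i.e. 52x ≡ 1 (mod 61).
Multiplying by 52⁻¹ = 27 gives x ≡ 27·1 = 27 ≡ 27 (mod 61).
Check: ψ(27) = 52·27 + 14 = 1418 = 23·61 + 15 ≡ 15 (mod 61).

27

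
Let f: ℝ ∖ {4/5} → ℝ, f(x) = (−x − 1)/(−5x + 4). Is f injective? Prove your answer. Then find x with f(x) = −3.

11/16

Suppose f(x_1) = f(x_2). Cross-multiplying: (−x_1 − 1)(−5x_2 + 4) = (−x_2 − 1)(−5x_1 + 4).
Expanding both sides and cancelling the symmetric terms leaves −9·(x_1 − x_2) = 0. Since −9 ≠ 0, x_1 = x_2. Therefore f is injective.
Solving f(x) = −3: cross-multiplying gives −x − 1 = −3(−5x + 4), which rearranges to −16x = −11, so x = 11/16.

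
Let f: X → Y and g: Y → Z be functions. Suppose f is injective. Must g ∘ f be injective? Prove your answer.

not injective

No. Take X = Y = Z = {1, 2, 3}, f = identity (injective), and g(x) = 1 for every x.
Then (g ∘ f)(1) = 1 = (g ∘ f)(3) with 1 ≠ 3, so g ∘ f is not injective.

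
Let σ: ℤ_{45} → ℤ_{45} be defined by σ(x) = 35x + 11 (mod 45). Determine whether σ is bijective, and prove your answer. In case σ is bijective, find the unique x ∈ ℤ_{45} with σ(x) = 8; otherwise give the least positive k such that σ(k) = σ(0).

9

By definition, σ is injective when σ(x_1) = σ(x_2) forces x_1 = x_2.
We have gcd(35, 45) = 5 > 1. Taking x_1 = 0 and x_2 = 9: σ(0) = 11 and σ(9) = 35·9 + 11 = 326 ≡ 11 (mod 45).
So σ(0) = σ(9) while 0 ≠ 9, so σ is not injective, hence not bijective.
Since σ is not bijective, we find the least positive k with σ(k) = σ(0): this means 35k ≡ 0 (mod 45), i.e. 45 ∣ 35k. Since gcd(35, 45) = 5, dividing through by 5 this holds exactly when 9 ∣ 7k, and as gcd(7, 9) = 1, exactly when 9 ∣ k.
The smallest positive such k is 9.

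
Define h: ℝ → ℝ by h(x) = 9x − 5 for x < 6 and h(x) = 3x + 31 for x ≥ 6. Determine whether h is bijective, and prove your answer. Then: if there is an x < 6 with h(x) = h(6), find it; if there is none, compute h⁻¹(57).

26/3

Both pieces are strictly increasing (slopes 9 and 3), so each is injective on its own interval.
The left piece maps (−∞, 6) onto (−∞, 49); the right piece maps [6, ∞) onto [49, ∞).
Since 49 = 49, the images partition ℝ: h is injective and surjective, hence bijective.
Because the two images are disjoint, no x < 6 has h(x) = h(6), so we compute h⁻¹(57): 57 lies in [49, ∞), so solve 3x + 31 = 57: x = (57 − 31)/3 = 26/3.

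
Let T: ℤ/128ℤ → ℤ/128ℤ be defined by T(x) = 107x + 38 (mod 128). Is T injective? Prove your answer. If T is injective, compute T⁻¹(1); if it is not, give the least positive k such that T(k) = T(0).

81

Suppose T(s) = T(t) in ℤ/128ℤ. Then 107s + 38 ≡ 107t + 38 (mod 128), thus 107(s − t) ≡ 0 (mod 128).
Since gcd(107, 128) = 1, 107 is invertible modulo 128, so s − t ≡ 0 (mod 128), i.e. s = t.
So T is injective.
We now compute 107⁻¹ mod 128 explicitly. Euclid's algorithm: 128 = 1·107 + 21, 107 = 5·21 + 2, 21 = 10·2 + 1; back-substituting gives 1 = 67·107 − 56·128, so 107⁻¹ ≡ 67 (mod 128).
Since T is injective, we find T⁻¹(1): we need 107x ≡ 1 − 38 ≡ 91 (mod 128). Using 107⁻¹ = 67: x ≡ 67·91 = 6097 = 47·128 + 81, so x = 81.
Check: T(81) = 107·81 + 38 = 8705 = 68·128 + 1 ≡ 1 (mod 128).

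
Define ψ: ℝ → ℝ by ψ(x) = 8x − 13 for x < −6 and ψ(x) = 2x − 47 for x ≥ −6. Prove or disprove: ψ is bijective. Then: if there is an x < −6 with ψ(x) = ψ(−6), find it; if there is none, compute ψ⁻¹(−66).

-53/8

Both pieces are strictly increasing (slopes 8 and 2), so each is injective on its own interval.
The left piece maps (−∞, −6) onto (−∞, −61); the right piece maps [−6, ∞) onto [−59, ∞).
The images leave a gap (−61 has no preimage), so ψ is not surjective, hence not bijective.
Because the two images are disjoint, no x < −6 has ψ(x) = ψ(−6), so we compute ψ⁻¹(−66): −66 lies in (−∞, −61), so solve 8x − 13 = −66: x = (−66 + 13)/8 = −53/8.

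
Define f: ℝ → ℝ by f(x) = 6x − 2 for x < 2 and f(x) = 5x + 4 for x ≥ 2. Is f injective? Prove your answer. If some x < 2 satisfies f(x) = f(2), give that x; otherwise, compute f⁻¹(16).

12/5

Both pieces are strictly increasing (slopes 6 and 5), so each is injective on its own interval.
The left piece maps (−∞, 2) onto (−∞, 10); the right piece maps [2, ∞) onto [14, ∞).
These images are disjoint, so no value is attained by both pieces. Therefore f is injective.
Because the two images are disjoint, no x < 2 has f(x) = f(2), so we compute f⁻¹(16): 16 lies in [14, ∞), so solve 5x + 4 = 16: x = (16 − 4)/5 = 12/5.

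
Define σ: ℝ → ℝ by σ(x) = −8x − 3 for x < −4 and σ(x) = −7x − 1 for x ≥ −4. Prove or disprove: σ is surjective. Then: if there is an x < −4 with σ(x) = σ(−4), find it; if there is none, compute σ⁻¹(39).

-21/4

Both pieces are strictly decreasing (slopes −8 and −7), so each is injective on its own interval.
The left piece maps (−∞, −4) onto (29, ∞); the right piece maps [−4, ∞) onto (−∞, 27].
The union (29, ∞) ∪ (−∞, 27] omits the interval between 29 and 27; in particular 29 has no preimage. So σ is not surjective.
Because the two images are disjoint, no x < −4 has σ(x) = σ(−4), so we compute σ⁻¹(39): 39 lies in (29, ∞), so solve −8x − 3 = 39: x = (39 + 3)/(−8) = −21/4.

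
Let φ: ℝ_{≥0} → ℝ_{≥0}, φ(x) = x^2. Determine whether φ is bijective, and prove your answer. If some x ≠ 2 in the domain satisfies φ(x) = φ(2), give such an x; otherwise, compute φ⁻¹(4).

2

On ℝ_{≥0}, x ↦ x^2 is strictly increasing (injective) and for any y ∈ ℝ_{≥0} the 2nd root y^{1/2} lies in ℝ_{≥0} (surjective). So φ is bijective.
Since x ↦ x^2 is strictly increasing on ℝ_{≥0}, it is injective there, so no x ≠ 2 in the domain has φ(x) = φ(2). We therefore compute φ⁻¹(4) = 4^{1/2} = 2 (indeed 2^2 = 4).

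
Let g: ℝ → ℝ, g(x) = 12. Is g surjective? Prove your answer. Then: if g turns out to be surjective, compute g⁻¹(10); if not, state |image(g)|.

g(x) = 12 for all x, so 13 has no preimage and g is not surjective.
Since g is not surjective, we state |image(g)|: the image of g is {12}, which has 1 element.

1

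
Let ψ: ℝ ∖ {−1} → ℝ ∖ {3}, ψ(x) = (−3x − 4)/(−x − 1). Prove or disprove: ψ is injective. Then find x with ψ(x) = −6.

Suppose ψ(s) = ψ(t). Cross-multiplying: (−3s − 4)(−t − 1) = (−3t − 4)(−s − 1).
Expanding both sides and cancelling the symmetric terms leaves −1·(s − t) = 0. Since −1 ≠ 0, s = t. Therefore ψ is injective.
Solving ψ(x) = −6: cross-multiplying gives −3x − 4 = −6(−x − 1), which rearranges to −9x = 10, so x = −10/9.

-10/9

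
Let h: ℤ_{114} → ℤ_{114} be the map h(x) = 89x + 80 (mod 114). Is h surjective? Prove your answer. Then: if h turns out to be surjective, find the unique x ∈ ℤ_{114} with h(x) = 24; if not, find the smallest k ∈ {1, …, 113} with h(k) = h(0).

98

Since gcd(89, 114) = 1, 89 is invertible modulo 114. Euclid's algorithm: 114 = 1·89 + 25, 89 = 3·25 + 14, 25 = 1·14 + 11, 14 = 1·11 + 3, 11 = 3·3 + 2, 3 = 1·2 + 1; back-substituting gives 1 = 41·89 − 32·114, so 89⁻¹ ≡ 41 (mod 114).
For any y ∈ ℤ_{114}, x = 41(y − 80) mod 114 satisfies h(x) = 89·41(y − 80) + 80 ≡ y (since 89·41 ≡ 1 mod 114). So every y has a preimage.
So h is surjective.
Since h is surjective, we find h⁻¹(24): we need 89x ≡ 24 − 80 ≡ 58 (mod 114). Using 89⁻¹ = 41: x ≡ 41·58 = 2378 = 20·114 + 98, so x = 98.
Check: h(98) = 89·98 + 80 = 8802 = 77·114 + 24 ≡ 24 (mod 114).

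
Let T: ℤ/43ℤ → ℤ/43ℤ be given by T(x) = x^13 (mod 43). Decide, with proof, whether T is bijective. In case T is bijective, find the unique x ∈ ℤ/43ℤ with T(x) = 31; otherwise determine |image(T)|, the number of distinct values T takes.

Since 43 is prime, the nonzero elements of ℤ/43ℤ form a cyclic group of order 42.
As gcd(13, 42) = 1, raising to the 13th power is a bijection on this group: if x_1^13 ≡ x_2^13 then (x_1x_2^{−1})^13 = 1, and the only element of order dividing gcd(13, 42) = 1 is 1, so x_1 = x_2.
With T(0) = 0 this makes T injective on all of ℤ/43ℤ, hence bijective (finite equal-size domain and codomain). In particular T is bijective.
Since T is bijective, we find the preimage of 31. The inverse of x ↦ x^13 on (ℤ/43ℤ)^× is x ↦ x^13, because 13·13 = 169 = 4·42 + 1 ≡ 1 (mod 42) and x^{42} = 1 for x ≠ 0 (Fermat). So T⁻¹(31) = 31^13 mod 43.
Repeated squaring mod 43: 31^1 ≡ 31, 31^2 ≡ 31² = 961 ≡ 15, 31^4 ≡ 15² = 225 ≡ 10, 31^8 ≡ 10² = 100 ≡ 14. Since 13 = 8 + 4 + 1, 31^13 ≡ 14·10·31: 14·10 = 140 ≡ 11, then 11·31 = 341 ≡ 40. So 31^13 ≡ 40 (mod 43).
Hence T⁻¹(31) = 40.

40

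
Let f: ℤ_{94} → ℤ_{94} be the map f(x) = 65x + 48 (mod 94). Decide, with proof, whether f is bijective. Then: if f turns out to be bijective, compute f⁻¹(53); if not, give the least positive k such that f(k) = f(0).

If f(a) = f(b), then 65a ≡ 65b (mod 94). Because gcd(65, 94) = 1, we may cancel 65 to get a ≡ b (mod 94).
We now compute 65⁻¹ mod 94 explicitly. Euclid's algorithm: 94 = 1·65 + 29, 65 = 2·29 + 7, 29 = 4·7 + 1; back-substituting gives 1 = 81·65 − 56·94, so 65⁻¹ ≡ 81 (mod 94).
Then y ↦ 81(y − 48) is a two-sided inverse to f, so every y ∈ ℤ_{94} has a preimage.
Therefore f is bijective.
Since f is bijective, we compute f⁻¹(53): solve 65x + 48 ≡ 53 (mod 94), i.e. 65x ≡ 5 (mod 94).
Multiplying by 65⁻¹ = 81 gives x ≡ 81·5 = 405 = 4·94 + 29 ≡ 29 (mod 94).
Check: f(29) = 65·29 + 48 = 1933 = 20·94 + 53 ≡ 53 (mod 94).

29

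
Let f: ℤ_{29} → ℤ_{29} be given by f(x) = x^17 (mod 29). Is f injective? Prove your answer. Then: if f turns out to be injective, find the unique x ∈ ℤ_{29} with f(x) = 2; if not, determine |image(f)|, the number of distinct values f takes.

Since 29 is prime, the nonzero elements of ℤ_{29} form a cyclic group of order 28.
As gcd(17, 28) = 1, raising to the 17th power is a bijection on this group: if s^17 ≡ t^17 then (st^{−1})^17 = 1, and the only element of order dividing gcd(17, 28) = 1 is 1, so s = t.
With f(0) = 0 this makes f injective on all of ℤ_{29}, hence bijective (finite equal-size domain and codomain). In particular f is injective.
Since f is injective, we find the preimage of 2. The inverse of x ↦ x^17 on (ℤ_{29})^× is x ↦ x^5, because 17·5 = 85 = 3·28 + 1 ≡ 1 (mod 28) and x^{28} = 1 for x ≠ 0 (Fermat). So f⁻¹(2) = 2^5 mod 29.
Repeated squaring mod 29: 2^1 ≡ 2, 2^2 ≡ 2² = 4, 2^4 ≡ 4² = 16. Since 5 = 4 + 1, 2^5 ≡ 16·2: 16·2 = 32 ≡ 3. So 2^5 ≡ 3 (mod 29).
Hence f⁻¹(2) = 3.

3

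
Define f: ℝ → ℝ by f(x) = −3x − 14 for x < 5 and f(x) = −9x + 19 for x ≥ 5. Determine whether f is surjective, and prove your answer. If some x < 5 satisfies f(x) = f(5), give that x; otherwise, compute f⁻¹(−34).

4

Both pieces are strictly decreasing (slopes −3 and −9), so each is injective on its own interval.
The left piece maps (−∞, 5) onto (−29, ∞); the right piece maps [5, ∞) onto (−∞, −26].
The union (−29, ∞) ∪ (−∞, −26] covers ℝ, so f is surjective.
For the follow-up: the images overlap, so an x < 5 with f(x) = f(5) exists. f(5) = −26; solving −3x − 14 = −26 for x < 5 gives x = (−26 + 14)/(−3) = 4.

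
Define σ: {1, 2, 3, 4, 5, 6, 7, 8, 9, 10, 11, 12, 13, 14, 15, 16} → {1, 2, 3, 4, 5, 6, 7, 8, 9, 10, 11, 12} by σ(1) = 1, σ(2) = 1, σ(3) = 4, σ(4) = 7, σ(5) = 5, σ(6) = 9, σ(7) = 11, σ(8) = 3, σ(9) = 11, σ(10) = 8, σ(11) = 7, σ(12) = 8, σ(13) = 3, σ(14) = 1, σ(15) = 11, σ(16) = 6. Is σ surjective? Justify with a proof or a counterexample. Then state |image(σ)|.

No element maps to 2, so σ is not surjective.
The image of σ is {1, 3, 4, 5, 6, 7, 8, 9, 11}, which has 9 elements.

9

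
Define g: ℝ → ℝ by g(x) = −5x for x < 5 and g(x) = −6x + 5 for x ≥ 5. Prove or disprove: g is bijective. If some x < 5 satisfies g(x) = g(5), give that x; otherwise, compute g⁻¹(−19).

19/5

Both pieces are strictly decreasing (slopes −5 and −6), so each is injective on its own interval.
The left piece maps (−∞, 5) onto (−25, ∞); the right piece maps [5, ∞) onto (−∞, −25].
Since −25 = −25, the images partition ℝ: g is injective and surjective, hence bijective.
Because the two images are disjoint, no x < 5 has g(x) = g(5), so we compute g⁻¹(−19): −19 lies in (−25, ∞), so solve −5x = −19: x = (−19 − 0)/(−5) = 19/5.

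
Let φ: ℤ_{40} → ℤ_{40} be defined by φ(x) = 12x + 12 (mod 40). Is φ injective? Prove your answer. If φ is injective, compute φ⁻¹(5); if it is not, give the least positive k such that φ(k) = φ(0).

We have gcd(12, 40) = 4 > 1. Taking x_1 = 0 and x_2 = 10: φ(0) = 12 and φ(10) = 12·10 + 12 = 132 ≡ 12 (mod 40).
So φ(0) = φ(10) while 0 ≠ 10, so φ is not injective.
Since φ is not injective, we find the least positive k with φ(k) = φ(0): this means 12k ≡ 0 (mod 40), i.e. 40 ∣ 12k. Since gcd(12, 40) = 4, dividing through by 4 this holds exactly when 10 ∣ 3k, and as gcd(3, 10) = 1, exactly when 10 ∣ k.
The smallest positive such k is 10.

10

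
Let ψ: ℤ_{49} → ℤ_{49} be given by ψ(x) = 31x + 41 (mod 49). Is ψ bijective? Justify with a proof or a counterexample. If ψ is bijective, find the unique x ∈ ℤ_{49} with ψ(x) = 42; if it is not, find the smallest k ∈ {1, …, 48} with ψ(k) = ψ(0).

Suppose ψ(x_1) = ψ(x_2) in ℤ_{49}. Then 31x_1 + 41 ≡ 31x_2 + 41 (mod 49), therefore 31(x_1 − x_2) ≡ 0 (mod 49).
Since gcd(31, 49) = 1, 31 is invertible modulo 49, so x_1 − x_2 ≡ 0 (mod 49), i.e. x_1 = x_2.
We now compute 31⁻¹ mod 49 explicitly. Euclid's algorithm: 49 = 1·31 + 18, 31 = 1·18 + 13, 18 = 1·13 + 5, 13 = 2·5 + 3, 5 = 1·3 + 2, 3 = 1·2 + 1; back-substituting gives 1 = 19·31 − 12·49, so 31⁻¹ ≡ 19 (mod 49).
For any y ∈ ℤ_{49}, x = 19(y − 41) mod 49 satisfies ψ(x) = 31·19(y − 41) + 41 ≡ y (since 31·19 ≡ 1 mod 49). So every y has a preimage.
Thus ψ is bijective.
Since ψ is bijective, we find ψ⁻¹(42): we need 31x ≡ 42 − 41 ≡ 1 (mod 49). Using 31⁻¹ = 19: x ≡ 19·1 = 19, so x = 19.
Check: ψ(19) = 31·19 + 41 = 630 = 12·49 + 42 ≡ 42 (mod 49).

19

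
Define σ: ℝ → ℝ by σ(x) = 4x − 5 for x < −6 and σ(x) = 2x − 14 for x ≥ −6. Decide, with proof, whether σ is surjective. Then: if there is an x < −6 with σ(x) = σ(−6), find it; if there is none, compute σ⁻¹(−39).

-17/2

Both pieces are strictly increasing (slopes 4 and 2), so each is injective on its own interval.
The left piece maps (−∞, −6) onto (−∞, −29); the right piece maps [−6, ∞) onto [−26, ∞).
The union (−∞, −29) ∪ [−26, ∞) omits the interval between −29 and −26; in particular −29 has no preimage. So σ is not surjective.
Because the two images are disjoint, no x < −6 has σ(x) = σ(−6), so we compute σ⁻¹(−39): −39 lies in (−∞, −29), so solve 4x − 5 = −39: x = (−39 + 5)/4 = −17/2.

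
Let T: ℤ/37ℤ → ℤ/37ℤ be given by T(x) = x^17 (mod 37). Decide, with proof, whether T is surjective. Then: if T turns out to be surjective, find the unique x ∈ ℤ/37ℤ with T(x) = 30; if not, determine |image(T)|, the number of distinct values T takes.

21

Since 37 is prime, the nonzero elements of ℤ/37ℤ form a cyclic group of order 36.
As gcd(17, 36) = 1, raising to the 17th power is a bijection on this group: if s^17 ≡ t^17 then (st^{−1})^17 = 1, and the only element of order dividing gcd(17, 36) = 1 is 1, so s = t.
With T(0) = 0 this makes T injective on all of ℤ/37ℤ, hence bijective (finite equal-size domain and codomain). In particular T is surjective.
Since T is surjective, we find the preimage of 30. The inverse of x ↦ x^17 on (ℤ/37ℤ)^× is x ↦ x^17, because 17·17 = 289 = 8·36 + 1 ≡ 1 (mod 36) and x^{36} = 1 for x ≠ 0 (Fermat). So T⁻¹(30) = 30^17 mod 37.
Repeated squaring mod 37: 30^1 ≡ 30, 30^2 ≡ 30² = 900 ≡ 12, 30^4 ≡ 12² = 144 ≡ 33, 30^8 ≡ 33² = 1089 ≡ 16, 30^16 ≡ 16² = 256 ≡ 34. Since 17 = 16 + 1, 30^17 ≡ 34·30: 34·30 = 1020 ≡ 21. So 30^17 ≡ 21 (mod 37).
Hence T⁻¹(30) = 21.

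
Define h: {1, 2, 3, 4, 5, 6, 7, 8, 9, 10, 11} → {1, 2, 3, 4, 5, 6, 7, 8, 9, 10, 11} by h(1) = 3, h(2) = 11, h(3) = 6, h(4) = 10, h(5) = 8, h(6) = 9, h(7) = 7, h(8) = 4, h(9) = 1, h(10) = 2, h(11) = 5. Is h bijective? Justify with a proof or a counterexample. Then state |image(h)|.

11

The values 3, 11, 6, 10, 8, 9, 7, 4, 1, 2, 5 are a permutation of {1, 2, 3, 4, 5, 6, 7, 8, 9, 10, 11}: each element appears exactly once.
So h is injective and surjective, hence bijective.
The image of h is {1, 2, 3, 4, 5, 6, 7, 8, 9, 10, 11}, which has 11 elements.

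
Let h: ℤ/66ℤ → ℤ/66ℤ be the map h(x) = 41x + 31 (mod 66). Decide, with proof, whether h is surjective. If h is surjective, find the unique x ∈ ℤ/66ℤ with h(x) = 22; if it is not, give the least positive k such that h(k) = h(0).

By definition, h is surjective if every y in the codomain equals h(x) for some x in the domain.
Since gcd(41, 66) = 1, 41 is invertible modulo 66. Euclid's algorithm: 66 = 1·41 + 25, 41 = 1·25 + 16, 25 = 1·16 + 9, 16 = 1·9 + 7, 9 = 1·7 + 2, 7 = 3·2 + 1; back-substituting gives 1 = 29·41 − 18·66, so 41⁻¹ ≡ 29 (mod 66).
Then y ↦ 29(y − 31) is a two-sided inverse to h, so every y ∈ ℤ/66ℤ has a preimage.
So h is surjective.
Since h is surjective, we find h⁻¹(22): we need 41x ≡ 22 − 31 ≡ 57 (mod 66). Using 41⁻¹ = 29: x ≡ 29·57 = 1653 = 25·66 + 3, so x = 3.
Check: h(3) = 41·3 + 31 = 154 = 2·66 + 22 ≡ 22 (mod 66).

3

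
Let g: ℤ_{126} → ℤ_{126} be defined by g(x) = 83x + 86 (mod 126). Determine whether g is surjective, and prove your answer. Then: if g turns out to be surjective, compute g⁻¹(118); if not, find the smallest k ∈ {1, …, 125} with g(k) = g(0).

Since gcd(83, 126) = 1, 83 is invertible modulo 126. Euclid's algorithm: 126 = 1·83 + 43, 83 = 1·43 + 40, 43 = 1·40 + 3, 40 = 13·3 + 1; back-substituting gives 1 = 41·83 − 27·126, so 83⁻¹ ≡ 41 (mod 126).
Then y ↦ 41(y − 86) is a two-sided inverse to g, so every y ∈ ℤ_{126} has a preimage.
Thus g is surjective.
Since g is surjective, we compute g⁻¹(118): solve 83x + 86 ≡ 118 (mod 126), i.e. 83x ≡ 32 (mod 126).
Multiplying by 83⁻¹ = 41 gives x ≡ 41·32 = 1312 = 10·126 + 52 ≡ 52 (mod 126).
Check: g(52) = 83·52 + 86 = 4402 = 34·126 + 118 ≡ 118 (mod 126).

52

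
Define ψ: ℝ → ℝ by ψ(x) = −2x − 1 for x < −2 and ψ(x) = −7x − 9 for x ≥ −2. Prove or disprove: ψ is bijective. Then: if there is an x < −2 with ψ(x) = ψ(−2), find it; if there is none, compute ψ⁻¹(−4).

-3

Both pieces are strictly decreasing (slopes −2 and −7), so each is injective on its own interval.
The left piece maps (−∞, −2) onto (3, ∞); the right piece maps [−2, ∞) onto (−∞, 5].
These images overlap. In particular ψ(−2) = 5 (right piece), and solving −2x − 1 = 5 on the left piece gives x = −3 < −2.
So ψ(−3) = ψ(−2) with −3 ≠ −2, and ψ is not injective, hence not bijective. This x = −3 is the requested value below −2.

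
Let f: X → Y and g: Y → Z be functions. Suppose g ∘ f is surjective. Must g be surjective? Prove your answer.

Let c ∈ Z. Since g ∘ f is surjective, some a ∈ X has g(f(a)) = c. Then b = f(a) ∈ Y satisfies g(b) = c. So g is surjective.

surjective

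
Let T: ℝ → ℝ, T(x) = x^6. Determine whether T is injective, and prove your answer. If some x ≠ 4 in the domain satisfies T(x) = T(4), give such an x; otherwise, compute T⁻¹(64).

T(4) = 4096 = (−4)^6 = T(−4) (since 6 is even), with 4 ≠ −4. So T is not injective.
For the follow-up, such an x exists: taking x = −4 ∈ ℝ gives T(−4) = 4096 = T(4) with −4 ≠ 4.

-4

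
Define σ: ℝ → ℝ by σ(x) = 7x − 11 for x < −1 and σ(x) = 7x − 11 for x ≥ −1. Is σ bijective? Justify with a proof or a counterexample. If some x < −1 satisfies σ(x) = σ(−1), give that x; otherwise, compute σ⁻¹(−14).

Both pieces are strictly increasing (slopes 7 and 7), so each is injective on its own interval.
The left piece maps (−∞, −1) onto (−∞, −18); the right piece maps [−1, ∞) onto [−18, ∞).
Since −18 = −18, the images partition ℝ: σ is injective and surjective, hence bijective.
Because the two images are disjoint, no x < −1 has σ(x) = σ(−1), so we compute σ⁻¹(−14): −14 lies in [−18, ∞), so solve 7x − 11 = −14: x = (−14 + 11)/7 = −3/7.

-3/7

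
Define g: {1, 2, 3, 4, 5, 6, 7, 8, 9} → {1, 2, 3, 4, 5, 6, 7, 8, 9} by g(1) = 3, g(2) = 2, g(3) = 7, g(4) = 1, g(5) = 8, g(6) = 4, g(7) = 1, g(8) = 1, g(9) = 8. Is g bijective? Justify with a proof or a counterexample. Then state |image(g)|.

g(4) = 1 = g(7) with 4 ≠ 7, so g is not injective, hence not bijective.
The image of g is {1, 2, 3, 4, 7, 8}, which has 6 elements.

6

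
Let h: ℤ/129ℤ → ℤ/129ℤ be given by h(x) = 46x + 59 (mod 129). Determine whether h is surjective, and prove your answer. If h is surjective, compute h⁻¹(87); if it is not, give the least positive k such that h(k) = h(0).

124

Since gcd(46, 129) = 1, 46 is invertible modulo 129. Euclid's algorithm: 129 = 2·46 + 37, 46 = 1·37 + 9, 37 = 4·9 + 1; back-substituting gives 1 = 115·46 − 41·129, so 46⁻¹ ≡ 115 (mod 129).
Then y ↦ 115(y − 59) is a two-sided inverse to h, so every y ∈ ℤ/129ℤ has a preimage.
Therefore h is surjective.
Since h is surjective, we find h⁻¹(87): we need 46x ≡ 87 − 59 ≡ 28 (mod 129). Using 46⁻¹ = 115: x ≡ 115·28 = 3220 = 24·129 + 124, so x = 124.
Check: h(124) = 46·124 + 59 = 5763 = 44·129 + 87 ≡ 87 (mod 129).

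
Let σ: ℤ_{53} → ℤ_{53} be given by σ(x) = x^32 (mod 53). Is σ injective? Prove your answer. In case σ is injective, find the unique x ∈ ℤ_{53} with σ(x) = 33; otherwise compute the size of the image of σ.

σ(2): Repeated squaring mod 53: 2^1 ≡ 2, 2^2 ≡ 2² = 4, 2^4 ≡ 4² = 16, 2^8 ≡ 16² = 256 ≡ 44, 2^16 ≡ 44² = 1936 ≡ 28, 2^32 ≡ 28² = 784 ≡ 42. So 2^32 ≡ 42 (mod 53).
σ(7): Repeated squaring mod 53: 7^1 ≡ 7, 7^2 ≡ 7² = 49, 7^4 ≡ 49² = 2401 ≡ 16, 7^8 ≡ 16² = 256 ≡ 44, 7^16 ≡ 44² = 1936 ≡ 28, 7^32 ≡ 28² = 784 ≡ 42. So 7^32 ≡ 42 (mod 53).
So σ(2) = σ(7) = 42 while 2 ≠ 7, therefore σ is not injective.
Since σ is not injective, we determine |image(σ)|. Computing x^32 mod 53 for each x (by repeated squaring, reducing mod 53 at every step), the values σ(0), σ(1), …, σ(52) are: 0, 1, 42, 13, 15, 10, 16, 42, 47, 10, 49, 36, 36, 46, 15, 24, 13, 44, 49, 46, 44, 16, 28, 1, 28, 47, 24, 24, 47, 28, 1, 28, 16, 44, 46, 49, 44, 13, 24, 15, 46, 36, 36, 49, 10, 47, 42, 16, 10, 15, 13, 42, 1.
The distinct values are {0, 1, 10, 13, 15, 16, 24, 28, 36, 42, 44, 46, 47, 49}; there are 14 of them.

14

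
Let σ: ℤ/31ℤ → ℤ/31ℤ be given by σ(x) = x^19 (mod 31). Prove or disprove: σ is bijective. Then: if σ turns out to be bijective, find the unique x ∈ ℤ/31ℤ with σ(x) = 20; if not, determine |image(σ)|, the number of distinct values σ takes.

Since 31 is prime, the nonzero elements of ℤ/31ℤ form a cyclic group of order 30.
As gcd(19, 30) = 1, raising to the 19th power is a bijection on this group: if u^19 ≡ v^19 then (uv^{−1})^19 = 1, and the only element of order dividing gcd(19, 30) = 1 is 1, so u = v.
With σ(0) = 0 this makes σ injective on all of ℤ/31ℤ, hence bijective (finite equal-size domain and codomain). In particular σ is bijective.
Since σ is bijective, we find the preimage of 20. The inverse of x ↦ x^19 on (ℤ/31ℤ)^× is x ↦ x^19, because 19·19 = 361 = 12·30 + 1 ≡ 1 (mod 30) and x^{30} = 1 for x ≠ 0 (Fermat). So σ⁻¹(20) = 20^19 mod 31.
Repeated squaring mod 31: 20^1 ≡ 20, 20^2 ≡ 20² = 400 ≡ 28, 20^4 ≡ 28² = 784 ≡ 9, 20^8 ≡ 9² = 81 ≡ 19, 20^16 ≡ 19² = 361 ≡ 20. Since 19 = 16 + 2 + 1, 20^19 ≡ 20·28·20: 20·28 = 560 ≡ 2, then 2·20 = 40 ≡ 9. So 20^19 ≡ 9 (mod 31).
Hence σ⁻¹(20) = 9.

9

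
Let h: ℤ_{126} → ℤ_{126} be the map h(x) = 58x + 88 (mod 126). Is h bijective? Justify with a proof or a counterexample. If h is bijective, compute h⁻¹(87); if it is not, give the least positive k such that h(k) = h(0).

We have gcd(58, 126) = 2 > 1. Taking a = 0 and b = 63: h(0) = 88 and h(63) = 58·63 + 88 = 3742 ≡ 88 (mod 126).
So h(0) = h(63) while 0 ≠ 63, so h is not injective, hence not bijective.
Since h is not bijective, we find the least positive k with h(k) = h(0): this means 58k ≡ 0 (mod 126), i.e. 126 ∣ 58k. Since gcd(58, 126) = 2, dividing through by 2 this holds exactly when 63 ∣ 29k, and as gcd(29, 63) = 1, exactly when 63 ∣ k.
The smallest positive such k is 63.

63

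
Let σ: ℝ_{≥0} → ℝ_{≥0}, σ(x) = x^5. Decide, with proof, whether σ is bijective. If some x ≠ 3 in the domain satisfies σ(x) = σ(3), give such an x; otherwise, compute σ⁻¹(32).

2

On ℝ_{≥0}, x ↦ x^5 is strictly increasing (injective) and for any y ∈ ℝ_{≥0} the 5th root y^{1/5} lies in ℝ_{≥0} (surjective). So σ is bijective.
Since x ↦ x^5 is strictly increasing on ℝ_{≥0}, it is injective there, so no x ≠ 3 in the domain has σ(x) = σ(3). We therefore compute σ⁻¹(32) = 32^{1/5} = 2 (indeed 2^5 = 32).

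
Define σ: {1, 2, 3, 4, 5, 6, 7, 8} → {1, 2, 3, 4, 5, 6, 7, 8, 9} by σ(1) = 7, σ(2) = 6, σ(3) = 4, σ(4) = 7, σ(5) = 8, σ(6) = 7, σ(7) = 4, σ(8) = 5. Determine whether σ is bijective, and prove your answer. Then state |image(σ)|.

σ(1) = 7 = σ(4) with 1 ≠ 4, so σ is not injective, hence not bijective.
The image of σ is {4, 5, 6, 7, 8}, which has 5 elements.

5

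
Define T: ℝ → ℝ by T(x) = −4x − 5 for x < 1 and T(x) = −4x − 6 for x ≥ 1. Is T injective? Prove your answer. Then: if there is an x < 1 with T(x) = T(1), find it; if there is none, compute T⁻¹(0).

Both pieces are strictly decreasing (slopes −4 and −4), so each is injective on its own interval.
The left piece maps (−∞, 1) onto (−9, ∞); the right piece maps [1, ∞) onto (−∞, −10].
These images are disjoint, so no value is attained by both pieces. Thus T is injective.
Because the two images are disjoint, no x < 1 has T(x) = T(1), so we compute T⁻¹(0): 0 lies in (−9, ∞), so solve −4x − 5 = 0: x = (0 + 5)/(−4) = −5/4.

-5/4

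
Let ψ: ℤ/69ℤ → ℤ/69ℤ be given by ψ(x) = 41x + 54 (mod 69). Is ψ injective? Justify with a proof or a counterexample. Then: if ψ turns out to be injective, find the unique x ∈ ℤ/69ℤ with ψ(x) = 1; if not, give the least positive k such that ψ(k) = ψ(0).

Suppose ψ(a) = ψ(b) in ℤ/69ℤ. Then 41a + 54 ≡ 41b + 54 (mod 69), therefore 41(a − b) ≡ 0 (mod 69).
Since gcd(41, 69) = 1, 41 is invertible modulo 69, so a − b ≡ 0 (mod 69), i.e. a = b.
Thus ψ is injective.
We now compute 41⁻¹ mod 69 explicitly. Euclid's algorithm: 69 = 1·41 + 28, 41 = 1·28 + 13, 28 = 2·13 + 2, 13 = 6·2 + 1; back-substituting gives 1 = 32·41 − 19·69, so 41⁻¹ ≡ 32 (mod 69).
Since ψ is injective, we find ψ⁻¹(1): we need 41x ≡ 1 − 54 ≡ 16 (mod 69). Using 41⁻¹ = 32: x ≡ 32·16 = 512 = 7·69 + 29, so x = 29.
Check: ψ(29) = 41·29 + 54 = 1243 = 18·69 + 1 ≡ 1 (mod 69).

29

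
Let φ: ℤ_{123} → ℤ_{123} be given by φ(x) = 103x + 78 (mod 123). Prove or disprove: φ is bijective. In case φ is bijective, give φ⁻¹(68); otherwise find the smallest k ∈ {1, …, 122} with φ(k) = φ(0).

Suppose φ(s) = φ(t) in ℤ_{123}. Then 103s + 78 ≡ 103t + 78 (mod 123), thus 103(s − t) ≡ 0 (mod 123).
Since gcd(103, 123) = 1, 103 is invertible modulo 123, thus s − t ≡ 0 (mod 123), i.e. s = t.
We now compute 103⁻¹ mod 123 explicitly. Euclid's algorithm: 123 = 1·103 + 20, 103 = 5·20 + 3, 20 = 6·3 + 2, 3 = 1·2 + 1; back-substituting gives 1 = 43·103 − 36·123, so 103⁻¹ ≡ 43 (mod 123).
For any y ∈ ℤ_{123}, x = 43(y − 78) mod 123 satisfies φ(x) = 103·43(y − 78) + 78 ≡ y (since 103·43 ≡ 1 mod 123). So every y has a preimage.
Thus φ is bijective.
Since φ is bijective, we compute φ⁻¹(68): solve 103x + 78 ≡ 68 (mod 123), i.e. 103x ≡ 113 (mod 123).
Multiplying by 103⁻¹ = 43 gives x ≡ 43·113 = 4859 = 39·123 + 62 ≡ 62 (mod 123).
Check: φ(62) = 103·62 + 78 = 6464 = 52·123 + 68 ≡ 68 (mod 123).

62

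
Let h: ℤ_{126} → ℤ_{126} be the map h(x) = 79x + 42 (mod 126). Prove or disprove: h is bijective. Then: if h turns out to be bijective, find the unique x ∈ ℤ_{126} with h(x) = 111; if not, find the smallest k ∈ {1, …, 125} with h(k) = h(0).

87

Suppose h(x_1) = h(x_2) in ℤ_{126}. Then 79x_1 + 42 ≡ 79x_2 + 42 (mod 126), hence 79(x_1 − x_2) ≡ 0 (mod 126).
Since gcd(79, 126) = 1, 79 is invertible modulo 126, so x_1 − x_2 ≡ 0 (mod 126), i.e. x_1 = x_2.
We now compute 79⁻¹ mod 126 explicitly. Euclid's algorithm: 126 = 1·79 + 47, 79 = 1·47 + 32, 47 = 1·32 + 15, 32 = 2·15 + 2, 15 = 7·2 + 1; back-substituting gives 1 = 67·79 − 42·126, so 79⁻¹ ≡ 67 (mod 126).
Then y ↦ 67(y − 42) is a two-sided inverse to h, so every y ∈ ℤ_{126} has a preimage.
Hence h is bijective.
Since h is bijective, we find h⁻¹(111): we need 79x ≡ 111 − 42 ≡ 69 (mod 126). Using 79⁻¹ = 67: x ≡ 67·69 = 4623 = 36·126 + 87, so x = 87.
Check: h(87) = 79·87 + 42 = 6915 = 54·126 + 111 ≡ 111 (mod 126).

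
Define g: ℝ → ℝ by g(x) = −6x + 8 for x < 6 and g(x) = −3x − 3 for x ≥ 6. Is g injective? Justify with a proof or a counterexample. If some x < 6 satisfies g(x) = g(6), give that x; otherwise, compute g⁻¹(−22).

Both pieces are strictly decreasing (slopes −6 and −3), so each is injective on its own interval.
The left piece maps (−∞, 6) onto (−28, ∞); the right piece maps [6, ∞) onto (−∞, −21].
These images overlap. In particular g(6) = −21 (right piece), and solving −6x + 8 = −21 on the left piece gives x = 29/6 < 6.
So g(29/6) = g(6) with 29/6 ≠ 6, and g is not injective. This x = 29/6 is the requested value below 6.

29/6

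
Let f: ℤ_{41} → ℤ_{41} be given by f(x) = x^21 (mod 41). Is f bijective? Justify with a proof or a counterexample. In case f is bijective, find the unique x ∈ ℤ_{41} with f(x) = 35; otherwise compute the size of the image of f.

6

Since 41 is prime, the nonzero elements of ℤ_{41} form a cyclic group of order 40.
As gcd(21, 40) = 1, raising to the 21st power is a bijection on this group: if a^21 ≡ b^21 then (ab^{−1})^21 = 1, and the only element of order dividing gcd(21, 40) = 1 is 1, so a = b.
With f(0) = 0 this makes f injective on all of ℤ_{41}, hence bijective (finite equal-size domain and codomain). In particular f is bijective.
Since f is bijective, we find the preimage of 35. The inverse of x ↦ x^21 on (ℤ_{41})^× is x ↦ x^21, because 21·21 = 441 = 11·40 + 1 ≡ 1 (mod 40) and x^{40} = 1 for x ≠ 0 (Fermat). So f⁻¹(35) = 35^21 mod 41.
Repeated squaring mod 41: 35^1 ≡ 35, 35^2 ≡ 35² = 1225 ≡ 36, 35^4 ≡ 36² = 1296 ≡ 25, 35^8 ≡ 25² = 625 ≡ 10, 35^16 ≡ 10² = 100 ≡ 18. Since 21 = 16 + 4 + 1, 35^21 ≡ 18·25·35: 18·25 = 450 ≡ 40, then 40·35 = 1400 ≡ 6. So 35^21 ≡ 6 (mod 41).
Hence f⁻¹(35) = 6.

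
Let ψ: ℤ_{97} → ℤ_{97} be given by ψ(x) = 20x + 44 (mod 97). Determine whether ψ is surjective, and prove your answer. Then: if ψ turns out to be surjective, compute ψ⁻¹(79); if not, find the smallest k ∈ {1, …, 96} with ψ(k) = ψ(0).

Recall: surjectivity means every element of the codomain has a preimage under ψ.
Since gcd(20, 97) = 1, 20 is invertible modulo 97. Euclid's algorithm: 97 = 4·20 + 17, 20 = 1·17 + 3, 17 = 5·3 + 2, 3 = 1·2 + 1; back-substituting gives 1 = 34·20 − 7·97, so 20⁻¹ ≡ 34 (mod 97).
For any y ∈ ℤ_{97}, x = 34(y − 44) mod 97 satisfies ψ(x) = 20·34(y − 44) + 44 ≡ y (since 20·34 ≡ 1 mod 97). So every y has a preimage.
So ψ is surjective.
Since ψ is surjective, we compute ψ⁻¹(79): solve 20x + 44 ≡ 79 (mod 97), i.e. 20x ≡ 35 (mod 97).
Multiplying by 20⁻¹ = 34 gives x ≡ 34·35 = 1190 = 12·97 + 26 ≡ 26 (mod 97).
Check: ψ(26) = 20·26 + 44 = 564 = 5·97 + 79 ≡ 79 (mod 97).

26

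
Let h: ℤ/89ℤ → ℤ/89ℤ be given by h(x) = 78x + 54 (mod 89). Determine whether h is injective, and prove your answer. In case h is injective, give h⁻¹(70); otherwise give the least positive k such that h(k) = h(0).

39

If h(u) = h(v), then 78u ≡ 78v (mod 89). Because gcd(78, 89) = 1, we may cancel 78 to get u ≡ v (mod 89).
Hence h is injective.
We now compute 78⁻¹ mod 89 explicitly. Euclid's algorithm: 89 = 1·78 + 11, 78 = 7·11 + 1; back-substituting gives 1 = 8·78 − 7·89, so 78⁻¹ ≡ 8 (mod 89).
Since h is injective, we find h⁻¹(70): we need 78x ≡ 70 − 54 ≡ 16 (mod 89). Using 78⁻¹ = 8: x ≡ 8·16 = 128 = 1·89 + 39, so x = 39.
Check: h(39) = 78·39 + 54 = 3096 = 34·89 + 70 ≡ 70 (mod 89).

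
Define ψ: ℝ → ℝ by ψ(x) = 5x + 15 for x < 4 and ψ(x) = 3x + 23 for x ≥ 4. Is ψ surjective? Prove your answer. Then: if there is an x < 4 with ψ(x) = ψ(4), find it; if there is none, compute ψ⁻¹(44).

7

Both pieces are strictly increasing (slopes 5 and 3), so each is injective on its own interval.
The left piece maps (−∞, 4) onto (−∞, 35); the right piece maps [4, ∞) onto [35, ∞).
These images together cover ℝ, so ψ is surjective.
Because the two images are disjoint, no x < 4 has ψ(x) = ψ(4), so we compute ψ⁻¹(44): 44 lies in [35, ∞), so solve 3x + 23 = 44: x = (44 − 23)/3 = 7.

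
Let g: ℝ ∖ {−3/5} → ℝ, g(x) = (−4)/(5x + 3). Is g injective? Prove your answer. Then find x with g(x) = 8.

-7/10

Suppose g(s) = g(t). Cross-multiplying: (−4)(5t + 3) = (−4)(5s + 3).
Expanding both sides and cancelling the symmetric terms leaves 20·(s − t) = 0. Since 20 ≠ 0, s = t. Therefore g is injective.
Solving g(x) = 8: cross-multiplying gives −4 = 8(5x + 3), which rearranges to −40x = 28, so x = −7/10.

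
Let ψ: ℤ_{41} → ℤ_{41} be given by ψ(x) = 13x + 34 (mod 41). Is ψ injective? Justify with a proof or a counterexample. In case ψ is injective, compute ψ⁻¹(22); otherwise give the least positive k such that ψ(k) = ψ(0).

Suppose ψ(x_1) = ψ(x_2) in ℤ_{41}. Then 13x_1 + 34 ≡ 13x_2 + 34 (mod 41), thus 13(x_1 − x_2) ≡ 0 (mod 41).
Since gcd(13, 41) = 1, 13 is invertible modulo 41, thus x_1 − x_2 ≡ 0 (mod 41), i.e. x_1 = x_2.
Therefore ψ is injective.
We now compute 13⁻¹ mod 41 explicitly. Euclid's algorithm: 41 = 3·13 + 2, 13 = 6·2 + 1; back-substituting gives 1 = 19·13 − 6·41, so 13⁻¹ ≡ 19 (mod 41).
Since ψ is injective, we compute ψ⁻¹(22): solve 13x + 34 ≡ 22 (mod 41), i.e. 13x ≡ 29 (mod 41).
Multiplying by 13⁻¹ = 19 gives x ≡ 19·29 = 551 = 13·41 + 18 ≡ 18 (mod 41).
Check: ψ(18) = 13·18 + 34 = 268 = 6·41 + 22 ≡ 22 (mod 41).

18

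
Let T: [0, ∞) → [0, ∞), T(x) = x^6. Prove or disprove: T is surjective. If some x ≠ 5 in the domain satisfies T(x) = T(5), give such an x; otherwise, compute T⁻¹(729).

3

For any y ∈ [0, ∞), x = y^{1/6} ∈ [0, ∞) gives T(x) = y, so T is surjective.
Since x ↦ x^6 is strictly increasing on [0, ∞), it is injective there, so no x ≠ 5 in the domain has T(x) = T(5). We therefore compute T⁻¹(729) = 729^{1/6} = 3 (indeed 3^6 = 729).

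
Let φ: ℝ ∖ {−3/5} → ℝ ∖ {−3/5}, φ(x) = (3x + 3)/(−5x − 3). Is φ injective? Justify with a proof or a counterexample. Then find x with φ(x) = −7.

-9/16

Suppose φ(u) = φ(v). Cross-multiplying: (3u + 3)(−5v − 3) = (3v + 3)(−5u − 3).
Expanding both sides and cancelling the symmetric terms leaves 6·(u − v) = 0. Since 6 ≠ 0, u = v. Hence φ is injective.
Solving φ(x) = −7: cross-multiplying gives 3x + 3 = −7(−5x − 3), which rearranges to −32x = 18, so x = −9/16.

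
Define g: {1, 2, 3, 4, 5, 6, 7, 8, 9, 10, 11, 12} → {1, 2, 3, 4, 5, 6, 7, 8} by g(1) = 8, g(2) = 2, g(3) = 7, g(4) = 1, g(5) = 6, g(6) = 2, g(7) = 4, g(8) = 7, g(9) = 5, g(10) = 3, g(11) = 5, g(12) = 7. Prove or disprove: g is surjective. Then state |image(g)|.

Every element of the codomain has a preimage: 1 = g(4), 2 = g(2), 3 = g(10), 4 = g(7), 5 = g(9), 6 = g(5), 7 = g(3), 8 = g(1).
Therefore g is surjective.
The image of g is {1, 2, 3, 4, 5, 6, 7, 8}, which has 8 elements.

8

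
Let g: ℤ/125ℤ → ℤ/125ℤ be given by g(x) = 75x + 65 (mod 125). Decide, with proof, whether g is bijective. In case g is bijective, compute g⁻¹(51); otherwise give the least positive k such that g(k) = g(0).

We have gcd(75, 125) = 25 > 1. Taking a = 0 and b = 5: g(0) = 65 and g(5) = 75·5 + 65 = 440 ≡ 65 (mod 125).
So g(0) = g(5) while 0 ≠ 5, therefore g is not injective, hence not bijective.
Since g is not bijective, we find the least positive k with g(k) = g(0): this means 75k ≡ 0 (mod 125), i.e. 125 ∣ 75k. Since gcd(75, 125) = 25, dividing through by 25 this holds exactly when 5 ∣ 3k, and as gcd(3, 5) = 1, exactly when 5 ∣ k.
The smallest positive such k is 5.

5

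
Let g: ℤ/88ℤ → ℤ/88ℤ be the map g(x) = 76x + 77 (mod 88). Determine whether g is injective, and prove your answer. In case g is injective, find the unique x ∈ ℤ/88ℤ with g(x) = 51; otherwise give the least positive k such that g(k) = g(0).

22

Recall that g is injective when g(a) = g(b) forces a = b.
We have gcd(76, 88) = 4 > 1. Taking a = 0 and b = 22: g(0) = 77 and g(22) = 76·22 + 77 = 1749 ≡ 77 (mod 88).
So g(0) = g(22) while 0 ≠ 22, hence g is not injective.
Since g is not injective, we find the least positive k with g(k) = g(0): this means 76k ≡ 0 (mod 88), i.e. 88 ∣ 76k. Since gcd(76, 88) = 4, dividing through by 4 this holds exactly when 22 ∣ 19k, and as gcd(19, 22) = 1, exactly when 22 ∣ k.
The smallest positive such k is 22.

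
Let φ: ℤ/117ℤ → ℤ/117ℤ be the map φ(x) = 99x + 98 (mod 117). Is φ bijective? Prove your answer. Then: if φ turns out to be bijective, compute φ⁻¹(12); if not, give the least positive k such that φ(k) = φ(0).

13

Recall that φ is injective if φ(s) = φ(t) implies s = t.
We have gcd(99, 117) = 9 > 1. Taking s = 0 and t = 13: φ(0) = 98 and φ(13) = 99·13 + 98 = 1385 ≡ 98 (mod 117).
So φ(0) = φ(13) while 0 ≠ 13, thus φ is not injective, hence not bijective.
Since φ is not bijective, we find the least positive k with φ(k) = φ(0): this means 99k ≡ 0 (mod 117), i.e. 117 ∣ 99k. Since gcd(99, 117) = 9, dividing through by 9 this holds exactly when 13 ∣ 11k, and as gcd(11, 13) = 1, exactly when 13 ∣ k.
The smallest positive such k is 13.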